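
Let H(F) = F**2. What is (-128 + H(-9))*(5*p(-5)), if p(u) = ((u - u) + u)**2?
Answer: -5875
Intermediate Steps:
p(u) = u**2 (p(u) = (0 + u)**2 = u**2)
(-128 + H(-9))*(5*p(-5)) = (-128 + (-9)**2)*(5*(-5)**2) = (-128 + 81)*(5*25) = -47*125 = -5875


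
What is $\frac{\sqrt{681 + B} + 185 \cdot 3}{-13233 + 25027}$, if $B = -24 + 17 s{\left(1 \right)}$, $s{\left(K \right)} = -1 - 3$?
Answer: $\frac{555}{11794} + \frac{\sqrt{589}}{11794} \approx 0.049116$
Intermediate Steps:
$s{\left(K \right)} = -4$
$B = -92$ ($B = -24 + 17 \left(-4\right) = -24 - 68 = -92$)
$\frac{\sqrt{681 + B} + 185 \cdot 3}{-13233 + 25027} = \frac{\sqrt{681 - 92} + 185 \cdot 3}{-13233 + 25027} = \frac{\sqrt{589} + 555}{11794} = \left(555 + \sqrt{589}\right) \frac{1}{11794} = \frac{555}{11794} + \frac{\sqrt{589}}{11794}$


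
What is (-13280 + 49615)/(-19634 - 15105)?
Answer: -36335/34739 ≈ -1.0459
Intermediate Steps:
(-13280 + 49615)/(-19634 - 15105) = 36335/(-34739) = 36335*(-1/34739) = -36335/34739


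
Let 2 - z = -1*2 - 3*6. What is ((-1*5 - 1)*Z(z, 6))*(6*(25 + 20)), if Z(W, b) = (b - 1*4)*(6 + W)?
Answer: -90720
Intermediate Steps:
z = 22 (z = 2 - (-1*2 - 3*6) = 2 - (-2 - 18) = 2 - 1*(-20) = 2 + 20 = 22)
Z(W, b) = (-4 + b)*(6 + W) (Z(W, b) = (b - 4)*(6 + W) = (-4 + b)*(6 + W))
((-1*5 - 1)*Z(z, 6))*(6*(25 + 20)) = ((-1*5 - 1)*(-24 - 4*22 + 6*6 + 22*6))*(6*(25 + 20)) = ((-5 - 1)*(-24 - 88 + 36 + 132))*(6*45) = -6*56*270 = -336*270 = -90720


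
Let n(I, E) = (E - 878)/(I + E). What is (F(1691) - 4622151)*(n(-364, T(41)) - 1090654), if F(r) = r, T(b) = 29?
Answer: 337633868562172/67 ≈ 5.0393e+12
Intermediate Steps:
n(I, E) = (-878 + E)/(E + I)
(F(1691) - 4622151)*(n(-364, T(41)) - 1090654) = (1691 - 4622151)*((-878 + 29)/(29 - 364) - 1090654) = -4620460*(-849/(-335) - 1090654) = -4620460*(-1/335*(-849) - 1090654) = -4620460*(849/335 - 1090654) = -4620460*(-365368241/335) = 337633868562172/67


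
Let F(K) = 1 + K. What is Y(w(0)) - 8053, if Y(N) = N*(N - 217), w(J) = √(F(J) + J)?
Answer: -8269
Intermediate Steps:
w(J) = √(1 + 2*J) (w(J) = √((1 + J) + J) = √(1 + 2*J))
Y(N) = N*(-217 + N)
Y(w(0)) - 8053 = √(1 + 2*0)*(-217 + √(1 + 2*0)) - 8053 = √(1 + 0)*(-217 + √(1 + 0)) - 8053 = √1*(-217 + √1) - 8053 = 1*(-217 + 1) - 8053 = 1*(-216) - 8053 = -216 - 8053 = -8269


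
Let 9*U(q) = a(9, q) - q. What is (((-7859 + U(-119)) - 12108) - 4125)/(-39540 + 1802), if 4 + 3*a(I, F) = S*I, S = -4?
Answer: 650167/1018926 ≈ 0.63809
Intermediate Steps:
a(I, F) = -4/3 - 4*I/3 (a(I, F) = -4/3 + (-4*I)/3 = -4/3 - 4*I/3)
U(q) = -40/27 - q/9 (U(q) = ((-4/3 - 4/3*9) - q)/9 = ((-4/3 - 12) - q)/9 = (-40/3 - q)/9 = -40/27 - q/9)
(((-7859 + U(-119)) - 12108) - 4125)/(-39540 + 1802) = (((-7859 + (-40/27 - ⅑*(-119))) - 12108) - 4125)/(-39540 + 1802) = (((-7859 + (-40/27 + 119/9)) - 12108) - 4125)/(-37738) = (((-7859 + 317/27) - 12108) - 4125)*(-1/37738) = ((-211876/27 - 12108) - 4125)*(-1/37738) = (-538792/27 - 4125)*(-1/37738) = -650167/27*(-1/37738) = 650167/1018926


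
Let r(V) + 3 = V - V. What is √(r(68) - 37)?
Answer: 2*I*√10 ≈ 6.3246*I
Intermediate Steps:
r(V) = -3 (r(V) = -3 + (V - V) = -3 + 0 = -3)
√(r(68) - 37) = √(-3 - 37) = √(-40) = 2*I*√10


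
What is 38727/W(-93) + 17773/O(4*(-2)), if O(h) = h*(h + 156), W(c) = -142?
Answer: -24188267/84064 ≈ -287.74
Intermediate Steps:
O(h) = h*(156 + h)
38727/W(-93) + 17773/O(4*(-2)) = 38727/(-142) + 17773/(((4*(-2))*(156 + 4*(-2)))) = 38727*(-1/142) + 17773/((-8*(156 - 8))) = -38727/142 + 17773/((-8*148)) = -38727/142 + 17773/(-1184) = -38727/142 + 17773*(-1/1184) = -38727/142 - 17773/1184 = -24188267/84064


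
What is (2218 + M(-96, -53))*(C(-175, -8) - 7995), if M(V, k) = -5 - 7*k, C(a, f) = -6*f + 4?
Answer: -20524712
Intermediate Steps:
C(a, f) = 4 - 6*f
(2218 + M(-96, -53))*(C(-175, -8) - 7995) = (2218 + (-5 - 7*(-53)))*((4 - 6*(-8)) - 7995) = (2218 + (-5 + 371))*((4 + 48) - 7995) = (2218 + 366)*(52 - 7995) = 2584*(-7943) = -20524712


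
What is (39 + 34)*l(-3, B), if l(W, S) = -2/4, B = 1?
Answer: -73/2 ≈ -36.500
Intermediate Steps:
l(W, S) = -1/2 (l(W, S) = -2*1/4 = -1/2)
(39 + 34)*l(-3, B) = (39 + 34)*(-1/2) = 73*(-1/2) = -73/2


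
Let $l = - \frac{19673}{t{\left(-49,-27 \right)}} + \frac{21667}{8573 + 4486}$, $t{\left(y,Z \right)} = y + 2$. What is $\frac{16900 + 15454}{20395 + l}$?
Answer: $\frac{19858011642}{12775828391} \approx 1.5543$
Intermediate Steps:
$t{\left(y,Z \right)} = 2 + y$
$l = \frac{257928056}{613773}$ ($l = - \frac{19673}{2 - 49} + \frac{21667}{8573 + 4486} = - \frac{19673}{-47} + \frac{21667}{13059} = \left(-19673\right) \left(- \frac{1}{47}\right) + 21667 \cdot \frac{1}{13059} = \frac{19673}{47} + \frac{21667}{13059} = \frac{257928056}{613773} \approx 420.23$)
$\frac{16900 + 15454}{20395 + l} = \frac{16900 + 15454}{20395 + \frac{257928056}{613773}} = \frac{32354}{\frac{12775828391}{613773}} = 32354 \cdot \frac{613773}{12775828391} = \frac{19858011642}{12775828391}$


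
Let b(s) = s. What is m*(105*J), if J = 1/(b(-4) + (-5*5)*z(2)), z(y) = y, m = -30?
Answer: 175/3 ≈ 58.333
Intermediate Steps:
J = -1/54 (J = 1/(-4 - 5*5*2) = 1/(-4 - 25*2) = 1/(-4 - 50) = 1/(-54) = -1/54 ≈ -0.018519)
m*(105*J) = -3150*(-1)/54 = -30*(-35/18) = 175/3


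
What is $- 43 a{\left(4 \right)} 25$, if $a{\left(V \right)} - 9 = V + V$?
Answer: $-18275$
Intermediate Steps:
$a{\left(V \right)} = 9 + 2 V$ ($a{\left(V \right)} = 9 + \left(V + V\right) = 9 + 2 V$)
$- 43 a{\left(4 \right)} 25 = - 43 \left(9 + 2 \cdot 4\right) 25 = - 43 \left(9 + 8\right) 25 = \left(-43\right) 17 \cdot 25 = \left(-731\right) 25 = -18275$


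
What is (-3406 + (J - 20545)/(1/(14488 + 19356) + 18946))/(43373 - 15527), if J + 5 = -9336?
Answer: -1092483678667/8927544901275 ≈ -0.12237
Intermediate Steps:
J = -9341 (J = -5 - 9336 = -9341)
(-3406 + (J - 20545)/(1/(14488 + 19356) + 18946))/(43373 - 15527) = (-3406 + (-9341 - 20545)/(1/(14488 + 19356) + 18946))/(43373 - 15527) = (-3406 - 29886/(1/33844 + 18946))/27846 = (-3406 - 29886/(1/33844 + 18946))*(1/27846) = (-3406 - 29886/641208425/33844)*(1/27846) = (-3406 - 29886*33844/641208425)*(1/27846) = (-3406 - 1011461784/641208425)*(1/27846) = -2184967357334/641208425*1/27846 = -1092483678667/8927544901275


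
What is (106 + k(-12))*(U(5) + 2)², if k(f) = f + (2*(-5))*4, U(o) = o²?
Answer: 39366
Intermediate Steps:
k(f) = -40 + f (k(f) = f - 10*4 = f - 40 = -40 + f)
(106 + k(-12))*(U(5) + 2)² = (106 + (-40 - 12))*(5² + 2)² = (106 - 52)*(25 + 2)² = 54*27² = 54*729 = 39366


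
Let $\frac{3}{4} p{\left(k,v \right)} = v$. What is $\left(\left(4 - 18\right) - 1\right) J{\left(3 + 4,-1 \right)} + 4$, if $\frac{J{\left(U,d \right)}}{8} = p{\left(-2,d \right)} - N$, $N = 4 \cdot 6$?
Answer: $3044$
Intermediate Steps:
$p{\left(k,v \right)} = \frac{4 v}{3}$
$N = 24$
$J{\left(U,d \right)} = -192 + \frac{32 d}{3}$ ($J{\left(U,d \right)} = 8 \left(\frac{4 d}{3} - 24\right) = 8 \left(-24 + \frac{4 d}{3}\right) = -192 + \frac{32 d}{3}$)
$\left(\left(4 - 18\right) - 1\right) J{\left(3 + 4,-1 \right)} + 4 = \left(\left(4 - 18\right) - 1\right) \left(-192 + \frac{32}{3} \left(-1\right)\right) + 4 = \left(\left(4 - 18\right) - 1\right) \left(-192 - \frac{32}{3}\right) + 4 = \left(-14 - 1\right) \left(- \frac{608}{3}\right) + 4 = \left(-15\right) \left(- \frac{608}{3}\right) + 4 = 3040 + 4 = 3044$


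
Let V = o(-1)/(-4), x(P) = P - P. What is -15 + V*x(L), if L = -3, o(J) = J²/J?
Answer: -15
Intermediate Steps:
o(J) = J
x(P) = 0
V = ¼ (V = -1/(-4) = -1*(-¼) = ¼ ≈ 0.25000)
-15 + V*x(L) = -15 + (¼)*0 = -15 + 0 = -15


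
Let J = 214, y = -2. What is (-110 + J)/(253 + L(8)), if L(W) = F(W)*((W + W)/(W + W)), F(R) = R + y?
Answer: 104/259 ≈ 0.40154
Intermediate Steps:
F(R) = -2 + R (F(R) = R - 2 = -2 + R)
L(W) = -2 + W (L(W) = (-2 + W)*((W + W)/(W + W)) = (-2 + W)*((2*W)/((2*W))) = (-2 + W)*((2*W)*(1/(2*W))) = (-2 + W)*1 = -2 + W)
(-110 + J)/(253 + L(8)) = (-110 + 214)/(253 + (-2 + 8)) = 104/(253 + 6) = 104/259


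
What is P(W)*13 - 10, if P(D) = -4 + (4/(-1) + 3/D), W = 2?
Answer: -189/2 ≈ -94.500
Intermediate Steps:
P(D) = -8 + 3/D (P(D) = -4 + (4*(-1) + 3/D) = -4 + (-4 + 3/D) = -8 + 3/D)
P(W)*13 - 10 = (-8 + 3/2)*13 - 10 = -13/2*13 - 10 = -169/2 - 10 = -189/2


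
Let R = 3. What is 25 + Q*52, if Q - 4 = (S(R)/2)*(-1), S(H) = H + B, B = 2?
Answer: 103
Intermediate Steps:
S(H) = 2 + H (S(H) = H + 2 = 2 + H)
Q = 3/2 (Q = 4 + ((2 + 3)/2)*(-1) = 4 + (5*(½))*(-1) = 4 + (5/2)*(-1) = 4 - 5/2 = 3/2 ≈ 1.5000)
25 + Q*52 = 25 + (3/2)*52 = 25 + 78 = 103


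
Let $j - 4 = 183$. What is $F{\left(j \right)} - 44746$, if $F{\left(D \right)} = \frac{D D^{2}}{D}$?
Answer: $-9777$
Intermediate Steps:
$j = 187$ ($j = 4 + 183 = 187$)
$F{\left(D \right)} = D^{2}$ ($F{\left(D \right)} = \frac{D^{3}}{D} = D^{2}$)
$F{\left(j \right)} - 44746 = 187^{2} - 44746 = 34969 - 44746 = -9777$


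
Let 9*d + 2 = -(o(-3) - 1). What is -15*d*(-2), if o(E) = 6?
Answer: -70/3 ≈ -23.333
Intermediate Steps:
d = -7/9 (d = -2/9 + (-(6 - 1))/9 = -2/9 + (-1*5)/9 = -2/9 + (⅑)*(-5) = -2/9 - 5/9 = -7/9 ≈ -0.77778)
-15*d*(-2) = -15*(-7/9)*(-2) = (35/3)*(-2) = -70/3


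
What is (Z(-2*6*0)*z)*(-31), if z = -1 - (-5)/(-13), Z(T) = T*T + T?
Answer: 0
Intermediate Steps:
Z(T) = T + T² (Z(T) = T² + T = T + T²)
z = -18/13 (z = -1 - (-5)*(-1)/13 = -1 - 1*5/13 = -1 - 5/13 = -18/13 ≈ -1.3846)
(Z(-2*6*0)*z)*(-31) = (((-2*6*0)*(1 - 2*6*0))*(-18/13))*(-31) = (((-12*0)*(1 - 12*0))*(-18/13))*(-31) = ((0*(1 + 0))*(-18/13))*(-31) = ((0*1)*(-18/13))*(-31) = (0*(-18/13))*(-31) = 0*(-31) = 0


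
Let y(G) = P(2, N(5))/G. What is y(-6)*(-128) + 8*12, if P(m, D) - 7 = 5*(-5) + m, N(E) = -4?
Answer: -736/3 ≈ -245.33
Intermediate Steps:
P(m, D) = -18 + m (P(m, D) = 7 + (5*(-5) + m) = 7 + (-25 + m) = -18 + m)
y(G) = -16/G (y(G) = (-18 + 2)/G = -16/G)
y(-6)*(-128) + 8*12 = -16/(-6)*(-128) + 8*12 = -16*(-⅙)*(-128) + 96 = (8/3)*(-128) + 96 = -1024/3 + 96 = -736/3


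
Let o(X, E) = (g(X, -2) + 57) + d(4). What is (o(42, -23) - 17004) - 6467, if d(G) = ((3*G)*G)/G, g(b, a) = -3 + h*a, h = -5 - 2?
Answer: -23391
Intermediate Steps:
h = -7
g(b, a) = -3 - 7*a
d(G) = 3*G (d(G) = (3*G²)/G = 3*G)
o(X, E) = 80 (o(X, E) = ((-3 - 7*(-2)) + 57) + 3*4 = ((-3 + 14) + 57) + 12 = (11 + 57) + 12 = 68 + 12 = 80)
(o(42, -23) - 17004) - 6467 = (80 - 17004) - 6467 = -16924 - 6467 = -23391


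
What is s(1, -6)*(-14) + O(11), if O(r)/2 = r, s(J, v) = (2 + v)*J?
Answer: 78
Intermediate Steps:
s(J, v) = J*(2 + v)
O(r) = 2*r
s(1, -6)*(-14) + O(11) = (1*(2 - 6))*(-14) + 2*11 = (1*(-4))*(-14) + 22 = -4*(-14) + 22 = 56 + 22 = 78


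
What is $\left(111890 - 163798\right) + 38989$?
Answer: $-12919$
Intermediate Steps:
$\left(111890 - 163798\right) + 38989 = -51908 + 38989 = -12919$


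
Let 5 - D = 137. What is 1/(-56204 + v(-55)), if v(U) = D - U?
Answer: -1/56281 ≈ -1.7768e-5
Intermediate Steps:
D = -132 (D = 5 - 1*137 = 5 - 137 = -132)
v(U) = -132 - U
1/(-56204 + v(-55)) = 1/(-56204 + (-132 - 1*(-55))) = 1/(-56204 + (-132 + 55)) = 1/(-56204 - 77) = 1/(-56281) = -1/56281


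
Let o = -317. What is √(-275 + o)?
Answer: 4*I*√37 ≈ 24.331*I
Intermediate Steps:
√(-275 + o) = √(-275 - 317) = √(-592) = 4*I*√37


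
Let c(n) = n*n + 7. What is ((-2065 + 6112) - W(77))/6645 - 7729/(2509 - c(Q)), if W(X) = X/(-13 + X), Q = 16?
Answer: -1352715047/477589440 ≈ -2.8324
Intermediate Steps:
c(n) = 7 + n**2 (c(n) = n**2 + 7 = 7 + n**2)
((-2065 + 6112) - W(77))/6645 - 7729/(2509 - c(Q)) = ((-2065 + 6112) - 77/(-13 + 77))/6645 - 7729/(2509 - (7 + 16**2)) = (4047 - 77/64)*(1/6645) - 7729/(2509 - (7 + 256)) = (4047 - 77/64)*(1/6645) - 7729/(2509 - 1*263) = (4047 - 1*77/64)*(1/6645) - 7729/(2509 - 263) = (4047 - 77/64)*(1/6645) - 7729/2246 = (258931/64)*(1/6645) - 7729*1/2246 = 258931/425280 - 7729/2246 = -1352715047/477589440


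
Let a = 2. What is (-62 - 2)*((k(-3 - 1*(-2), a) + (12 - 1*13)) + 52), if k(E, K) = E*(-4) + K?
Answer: -3648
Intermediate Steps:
k(E, K) = K - 4*E (k(E, K) = -4*E + K = K - 4*E)
(-62 - 2)*((k(-3 - 1*(-2), a) + (12 - 1*13)) + 52) = (-62 - 2)*(((2 - 4*(-3 - 1*(-2))) + (12 - 1*13)) + 52) = -64*(((2 - 4*(-3 + 2)) + (12 - 13)) + 52) = -64*(((2 - 4*(-1)) - 1) + 52) = -64*(((2 + 4) - 1) + 52) = -64*((6 - 1) + 52) = -64*(5 + 52) = -64*57 = -3648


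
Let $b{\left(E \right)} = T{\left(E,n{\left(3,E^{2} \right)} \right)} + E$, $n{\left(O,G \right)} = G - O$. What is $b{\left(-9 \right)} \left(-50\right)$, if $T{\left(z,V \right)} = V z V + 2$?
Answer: $2738150$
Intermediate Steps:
$T{\left(z,V \right)} = 2 + z V^{2}$ ($T{\left(z,V \right)} = z V^{2} + 2 = 2 + z V^{2}$)
$b{\left(E \right)} = 2 + E + E \left(-3 + E^{2}\right)^{2}$ ($b{\left(E \right)} = \left(2 + E \left(E^{2} - 3\right)^{2}\right) + E = \left(2 + E \left(-3 + E^{2}\right)^{2}\right) + E = 2 + E + E \left(-3 + E^{2}\right)^{2}$)
$b{\left(-9 \right)} \left(-50\right) = \left(2 - 9 - 9 \left(-3 + \left(-9\right)^{2}\right)^{2}\right) \left(-50\right) = \left(2 - 9 - 9 \left(-3 + 81\right)^{2}\right) \left(-50\right) = \left(2 - 9 - 9 \cdot 78^{2}\right) \left(-50\right) = \left(2 - 9 - 54756\right) \left(-50\right) = \left(-54763\right) \left(-50\right) = 2738150$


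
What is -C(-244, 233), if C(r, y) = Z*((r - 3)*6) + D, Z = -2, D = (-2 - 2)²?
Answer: -2980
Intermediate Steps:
D = 16 (D = (-4)² = 16)
C(r, y) = 52 - 12*r (C(r, y) = -2*(r - 3)*6 + 16 = -2*(-3 + r)*6 + 16 = -2*(-18 + 6*r) + 16 = (36 - 12*r) + 16 = 52 - 12*r)
-C(-244, 233) = -(52 - 12*(-244)) = -(52 + 2928) = -1*2980 = -2980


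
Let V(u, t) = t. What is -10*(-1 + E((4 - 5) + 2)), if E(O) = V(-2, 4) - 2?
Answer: -10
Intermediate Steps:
E(O) = 2 (E(O) = 4 - 2 = 2)
-10*(-1 + E((4 - 5) + 2)) = -10*(-1 + 2) = -10*1 = -10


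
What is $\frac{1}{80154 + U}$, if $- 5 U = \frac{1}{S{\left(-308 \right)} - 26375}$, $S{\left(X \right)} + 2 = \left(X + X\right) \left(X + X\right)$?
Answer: $\frac{1765395}{141503470829} \approx 1.2476 \cdot 10^{-5}$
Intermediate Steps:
$S{\left(X \right)} = -2 + 4 X^{2}$ ($S{\left(X \right)} = -2 + \left(X + X\right) \left(X + X\right) = -2 + 2 X 2 X = -2 + 4 X^{2}$)
$U = - \frac{1}{1765395}$ ($U = - \frac{1}{5 \left(\left(-2 + 4 \left(-308\right)^{2}\right) - 26375\right)} = - \frac{1}{5 \left(\left(-2 + 4 \cdot 94864\right) - 26375\right)} = - \frac{1}{5 \left(\left(-2 + 379456\right) - 26375\right)} = - \frac{1}{5 \left(379454 - 26375\right)} = - \frac{1}{5 \cdot 353079} = \left(- \frac{1}{5}\right) \frac{1}{353079} = - \frac{1}{1765395} \approx -5.6645 \cdot 10^{-7}$)
$\frac{1}{80154 + U} = \frac{1}{80154 - \frac{1}{1765395}} = \frac{1}{\frac{141503470829}{1765395}} = \frac{1765395}{141503470829}$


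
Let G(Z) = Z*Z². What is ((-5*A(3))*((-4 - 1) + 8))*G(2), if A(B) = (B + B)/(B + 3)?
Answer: -120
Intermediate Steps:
A(B) = 2*B/(3 + B) (A(B) = (2*B)/(3 + B) = 2*B/(3 + B))
G(Z) = Z³
((-5*A(3))*((-4 - 1) + 8))*G(2) = ((-10*3/(3 + 3))*((-4 - 1) + 8))*2³ = ((-10*3/6)*(-5 + 8))*8 = (-10*3/6*3)*8 = (-5*1*3)*8 = -5*3*8 = -15*8 = -120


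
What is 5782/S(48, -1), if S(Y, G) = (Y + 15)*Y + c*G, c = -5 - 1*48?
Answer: 5782/3077 ≈ 1.8791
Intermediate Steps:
c = -53 (c = -5 - 48 = -53)
S(Y, G) = -53*G + Y*(15 + Y) (S(Y, G) = (Y + 15)*Y - 53*G = (15 + Y)*Y - 53*G = Y*(15 + Y) - 53*G = -53*G + Y*(15 + Y))
5782/S(48, -1) = 5782/(48² - 53*(-1) + 15*48) = 5782/(2304 + 53 + 720) = 5782/3077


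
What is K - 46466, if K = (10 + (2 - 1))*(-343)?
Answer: -50239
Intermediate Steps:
K = -3773 (K = (10 + 1)*(-343) = 11*(-343) = -3773)
K - 46466 = -3773 - 46466 = -50239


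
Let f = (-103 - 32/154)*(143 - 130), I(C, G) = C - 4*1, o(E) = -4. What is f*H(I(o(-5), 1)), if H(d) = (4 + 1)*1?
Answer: -516555/77 ≈ -6708.5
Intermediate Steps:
I(C, G) = -4 + C (I(C, G) = C - 4 = -4 + C)
H(d) = 5 (H(d) = 5*1 = 5)
f = -103311/77 (f = (-103 - 32*1/154)*13 = (-103 - 16/77)*13 = -7947/77*13 = -103311/77 ≈ -1341.7)
f*H(I(o(-5), 1)) = -103311/77*5 = -516555/77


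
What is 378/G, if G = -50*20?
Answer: -189/500 ≈ -0.37800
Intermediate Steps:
G = -1000
378/G = 378/(-1000) = 378*(-1/1000) = -189/500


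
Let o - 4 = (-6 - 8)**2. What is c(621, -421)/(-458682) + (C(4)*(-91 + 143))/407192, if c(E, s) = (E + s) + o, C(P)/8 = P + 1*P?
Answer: 85226056/11673227559 ≈ 0.0073010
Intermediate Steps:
o = 200 (o = 4 + (-6 - 8)**2 = 4 + (-14)**2 = 4 + 196 = 200)
C(P) = 16*P (C(P) = 8*(P + 1*P) = 8*(P + P) = 8*(2*P) = 16*P)
c(E, s) = 200 + E + s (c(E, s) = (E + s) + 200 = 200 + E + s)
c(621, -421)/(-458682) + (C(4)*(-91 + 143))/407192 = (200 + 621 - 421)/(-458682) + ((16*4)*(-91 + 143))/407192 = 400*(-1/458682) + (64*52)*(1/407192) = -200/229341 + 3328*(1/407192) = -200/229341 + 416/50899 = 85226056/11673227559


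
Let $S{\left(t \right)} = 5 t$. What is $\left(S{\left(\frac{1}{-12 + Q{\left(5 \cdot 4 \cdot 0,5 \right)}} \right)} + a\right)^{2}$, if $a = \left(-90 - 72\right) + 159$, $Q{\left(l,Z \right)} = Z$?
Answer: $\frac{676}{49} \approx 13.796$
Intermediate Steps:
$a = -3$ ($a = -162 + 159 = -3$)
$\left(S{\left(\frac{1}{-12 + Q{\left(5 \cdot 4 \cdot 0,5 \right)}} \right)} + a\right)^{2} = \left(\frac{5}{-12 + 5} - 3\right)^{2} = \left(\frac{5}{-7} - 3\right)^{2} = \left(5 \left(- \frac{1}{7}\right) - 3\right)^{2} = \left(- \frac{5}{7} - 3\right)^{2} = \left(- \frac{26}{7}\right)^{2} = \frac{676}{49}$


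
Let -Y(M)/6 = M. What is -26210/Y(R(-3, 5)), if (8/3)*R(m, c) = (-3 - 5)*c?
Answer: -2621/9 ≈ -291.22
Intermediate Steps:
R(m, c) = -3*c (R(m, c) = 3*((-3 - 5)*c)/8 = 3*(-8*c)/8 = -3*c)
Y(M) = -6*M
-26210/Y(R(-3, 5)) = -26210/((-(-18)*5)) = -26210/((-6*(-15))) = -26210/90 = -26210*1/90 = -2621/9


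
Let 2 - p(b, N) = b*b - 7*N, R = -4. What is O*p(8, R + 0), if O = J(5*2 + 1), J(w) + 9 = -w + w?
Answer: 810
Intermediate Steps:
J(w) = -9 (J(w) = -9 + (-w + w) = -9 + 0 = -9)
O = -9
p(b, N) = 2 - b² + 7*N (p(b, N) = 2 - (b*b - 7*N) = 2 - (b² - 7*N) = 2 + (-b² + 7*N) = 2 - b² + 7*N)
O*p(8, R + 0) = -9*(2 - 1*8² + 7*(-4 + 0)) = -9*(2 - 1*64 + 7*(-4)) = -9*(2 - 64 - 28) = -9*(-90) = 810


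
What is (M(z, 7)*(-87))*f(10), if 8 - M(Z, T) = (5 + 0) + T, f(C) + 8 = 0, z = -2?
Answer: -2784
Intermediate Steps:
f(C) = -8 (f(C) = -8 + 0 = -8)
M(Z, T) = 3 - T (M(Z, T) = 8 - ((5 + 0) + T) = 8 - (5 + T) = 8 + (-5 - T) = 3 - T)
(M(z, 7)*(-87))*f(10) = ((3 - 1*7)*(-87))*(-8) = ((3 - 7)*(-87))*(-8) = -4*(-87)*(-8) = 348*(-8) = -2784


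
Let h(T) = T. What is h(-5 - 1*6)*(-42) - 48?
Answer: 414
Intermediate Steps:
h(-5 - 1*6)*(-42) - 48 = (-5 - 1*6)*(-42) - 48 = (-5 - 6)*(-42) - 48 = -11*(-42) - 48 = 462 - 48 = 414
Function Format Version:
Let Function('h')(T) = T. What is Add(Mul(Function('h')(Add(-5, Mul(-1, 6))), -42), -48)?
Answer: 414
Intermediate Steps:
Add(Mul(Function('h')(Add(-5, Mul(-1, 6))), -42), -48) = Add(Mul(Add(-5, Mul(-1, 6)), -42), -48) = Add(Mul(Add(-5, -6), -42), -48) = Add(Mul(-11, -42), -48) = Add(462, -48) = 414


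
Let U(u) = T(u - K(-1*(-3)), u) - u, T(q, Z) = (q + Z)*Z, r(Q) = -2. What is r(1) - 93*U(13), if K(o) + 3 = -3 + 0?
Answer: -37481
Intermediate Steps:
K(o) = -6 (K(o) = -3 + (-3 + 0) = -3 - 3 = -6)
T(q, Z) = Z*(Z + q) (T(q, Z) = (Z + q)*Z = Z*(Z + q))
U(u) = -u + u*(6 + 2*u) (U(u) = u*(u + (u - 1*(-6))) - u = u*(u + (u + 6)) - u = u*(u + (6 + u)) - u = u*(6 + 2*u) - u = -u + u*(6 + 2*u))
r(1) - 93*U(13) = -2 - 1209*(5 + 2*13) = -2 - 1209*(5 + 26) = -2 - 1209*31 = -2 - 93*403 = -2 - 37479 = -37481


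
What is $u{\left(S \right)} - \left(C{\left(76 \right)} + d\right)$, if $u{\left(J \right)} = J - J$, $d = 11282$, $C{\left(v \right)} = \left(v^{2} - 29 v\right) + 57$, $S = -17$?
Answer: $-14911$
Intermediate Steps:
$C{\left(v \right)} = 57 + v^{2} - 29 v$
$u{\left(J \right)} = 0$
$u{\left(S \right)} - \left(C{\left(76 \right)} + d\right) = 0 - \left(\left(57 + 76^{2} - 2204\right) + 11282\right) = 0 - \left(\left(57 + 5776 - 2204\right) + 11282\right) = 0 - \left(3629 + 11282\right) = 0 - 14911 = -14911$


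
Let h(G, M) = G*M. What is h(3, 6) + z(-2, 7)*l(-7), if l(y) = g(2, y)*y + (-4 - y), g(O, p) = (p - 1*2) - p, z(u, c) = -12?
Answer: -186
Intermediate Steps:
g(O, p) = -2 (g(O, p) = (p - 2) - p = (-2 + p) - p = -2)
l(y) = -4 - 3*y (l(y) = -2*y + (-4 - y) = -4 - 3*y)
h(3, 6) + z(-2, 7)*l(-7) = 3*6 - 12*(-4 - 3*(-7)) = 18 - 12*(-4 + 21) = 18 - 12*17 = 18 - 204 = -186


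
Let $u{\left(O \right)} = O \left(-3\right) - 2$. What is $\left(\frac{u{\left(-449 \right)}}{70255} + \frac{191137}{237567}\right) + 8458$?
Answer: $\frac{28236009601496}{3338053917} \approx 8458.8$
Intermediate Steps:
$u{\left(O \right)} = -2 - 3 O$ ($u{\left(O \right)} = - 3 O - 2 = -2 - 3 O$)
$\left(\frac{u{\left(-449 \right)}}{70255} + \frac{191137}{237567}\right) + 8458 = \left(\frac{-2 - -1347}{70255} + \frac{191137}{237567}\right) + 8458 = \left(\left(-2 + 1347\right) \frac{1}{70255} + 191137 \cdot \frac{1}{237567}\right) + 8458 = \left(1345 \cdot \frac{1}{70255} + \frac{191137}{237567}\right) + 8458 = \left(\frac{269}{14051} + \frac{191137}{237567}\right) + 8458 = \frac{2749571510}{3338053917} + 8458 = \frac{28236009601496}{3338053917}$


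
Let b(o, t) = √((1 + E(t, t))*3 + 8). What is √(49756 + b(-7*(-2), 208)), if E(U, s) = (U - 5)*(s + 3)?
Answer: √(49756 + √128510) ≈ 223.86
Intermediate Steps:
E(U, s) = (-5 + U)*(3 + s)
b(o, t) = √(-34 - 6*t + 3*t²) (b(o, t) = √((1 + (-15 - 5*t + 3*t + t*t))*3 + 8) = √((1 + (-15 - 5*t + 3*t + t²))*3 + 8) = √((1 + (-15 + t² - 2*t))*3 + 8) = √((-14 + t² - 2*t)*3 + 8) = √((-42 - 6*t + 3*t²) + 8) = √(-34 - 6*t + 3*t²))
√(49756 + b(-7*(-2), 208)) = √(49756 + √(-34 - 6*208 + 3*208²)) = √(49756 + √(-34 - 1248 + 3*43264)) = √(49756 + √(-34 - 1248 + 129792)) = √(49756 + √128510)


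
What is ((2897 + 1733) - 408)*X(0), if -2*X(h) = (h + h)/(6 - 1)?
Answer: 0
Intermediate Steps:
X(h) = -h/5 (X(h) = -(h + h)/(2*(6 - 1)) = -2*h/(2*5) = -h/5)
((2897 + 1733) - 408)*X(0) = ((2897 + 1733) - 408)*(-⅕*0) = (4630 - 408)*0 = 4222*0 = 0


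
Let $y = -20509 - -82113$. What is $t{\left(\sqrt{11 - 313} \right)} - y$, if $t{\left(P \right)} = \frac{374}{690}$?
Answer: $- \frac{21253193}{345} \approx -61603.0$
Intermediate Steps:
$t{\left(P \right)} = \frac{187}{345}$ ($t{\left(P \right)} = 374 \cdot \frac{1}{690} = \frac{187}{345}$)
$y = 61604$ ($y = -20509 + 82113 = 61604$)
$t{\left(\sqrt{11 - 313} \right)} - y = \frac{187}{345} - 61604 = - \frac{21253193}{345}$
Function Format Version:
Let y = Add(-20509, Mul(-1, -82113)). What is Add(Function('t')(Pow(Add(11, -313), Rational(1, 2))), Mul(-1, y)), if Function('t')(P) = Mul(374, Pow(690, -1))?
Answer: Rational(-21253193, 345) ≈ -61603.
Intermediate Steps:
Function('t')(P) = Rational(187, 345) (Function('t')(P) = Mul(374, Rational(1, 690)) = Rational(187, 345))
y = 61604 (y = Add(-20509, 82113) = 61604)
Add(Function('t')(Pow(Add(11, -313), Rational(1, 2))), Mul(-1, y)) = Add(Rational(187, 345), Mul(-1, 61604)) = Add(Rational(187, 345), -61604) = Rational(-21253193, 345)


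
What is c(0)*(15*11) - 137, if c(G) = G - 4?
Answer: -797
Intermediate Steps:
c(G) = -4 + G
c(0)*(15*11) - 137 = (-4 + 0)*(15*11) - 137 = -4*165 - 137 = -660 - 137 = -797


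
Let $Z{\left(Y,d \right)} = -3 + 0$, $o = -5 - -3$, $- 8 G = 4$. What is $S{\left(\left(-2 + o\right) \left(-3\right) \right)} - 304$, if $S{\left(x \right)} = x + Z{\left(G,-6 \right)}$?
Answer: $-295$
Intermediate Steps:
$G = - \frac{1}{2}$ ($G = \left(- \frac{1}{8}\right) 4 = - \frac{1}{2} \approx -0.5$)
$o = -2$ ($o = -5 + 3 = -2$)
$Z{\left(Y,d \right)} = -3$
$S{\left(x \right)} = -3 + x$ ($S{\left(x \right)} = x - 3 = -3 + x$)
$S{\left(\left(-2 + o\right) \left(-3\right) \right)} - 304 = \left(-3 + \left(-2 - 2\right) \left(-3\right)\right) - 304 = \left(-3 - -12\right) - 304 = \left(-3 + 12\right) - 304 = 9 - 304 = -295$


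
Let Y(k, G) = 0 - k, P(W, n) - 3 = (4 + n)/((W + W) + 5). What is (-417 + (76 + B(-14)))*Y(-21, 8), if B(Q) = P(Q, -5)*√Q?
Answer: -7161 + 1470*I*√14/23 ≈ -7161.0 + 239.14*I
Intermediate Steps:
P(W, n) = 3 + (4 + n)/(5 + 2*W) (P(W, n) = 3 + (4 + n)/((W + W) + 5) = 3 + (4 + n)/(2*W + 5) = 3 + (4 + n)/(5 + 2*W))
B(Q) = √Q*(14 + 6*Q)/(5 + 2*Q) (B(Q) = ((19 - 5 + 6*Q)/(5 + 2*Q))*√Q = ((14 + 6*Q)/(5 + 2*Q))*√Q = √Q*(14 + 6*Q)/(5 + 2*Q))
Y(k, G) = -k
(-417 + (76 + B(-14)))*Y(-21, 8) = (-417 + (76 + √(-14)*(14 + 6*(-14))/(5 + 2*(-14))))*(-1*(-21)) = (-417 + (76 + (I*√14)*(14 - 84)/(5 - 28)))*21 = (-417 + (76 + (I*√14)*(-70)/(-23)))*21 = (-417 + (76 + (I*√14)*(-1/23)*(-70)))*21 = (-417 + (76 + 70*I*√14/23))*21 = (-341 + 70*I*√14/23)*21 = -7161 + 1470*I*√14/23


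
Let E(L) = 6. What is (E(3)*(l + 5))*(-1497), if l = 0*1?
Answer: -44910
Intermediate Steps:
l = 0
(E(3)*(l + 5))*(-1497) = (6*(0 + 5))*(-1497) = (6*5)*(-1497) = 30*(-1497) = -44910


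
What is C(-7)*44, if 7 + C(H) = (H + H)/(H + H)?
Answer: -264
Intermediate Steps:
C(H) = -6 (C(H) = -7 + (H + H)/(H + H) = -7 + (2*H)/((2*H)) = -7 + (2*H)*(1/(2*H)) = -7 + 1 = -6)
C(-7)*44 = -6*44 = -264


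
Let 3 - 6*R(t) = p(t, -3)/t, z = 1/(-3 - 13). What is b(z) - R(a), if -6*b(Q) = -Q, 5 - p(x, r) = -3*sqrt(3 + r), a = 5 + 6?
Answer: -153/352 ≈ -0.43466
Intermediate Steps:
a = 11
z = -1/16 (z = 1/(-16) = -1/16 ≈ -0.062500)
p(x, r) = 5 + 3*sqrt(3 + r) (p(x, r) = 5 - (-3)*sqrt(3 + r) = 5 + 3*sqrt(3 + r))
b(Q) = Q/6 (b(Q) = -(-1)*Q/6 = Q/6)
R(t) = 1/2 - 5/(6*t) (R(t) = 1/2 - (5 + 3*sqrt(3 - 3))/(6*t) = 1/2 - (5 + 3*sqrt(0))/(6*t) = 1/2 - (5 + 3*0)/(6*t) = 1/2 - (5 + 0)/(6*t) = 1/2 - 5/(6*t))
b(z) - R(a) = (1/6)*(-1/16) - (-5 + 3*11)/(6*11) = -1/96 - (-5 + 33)/(6*11) = -1/96 - 28/(6*11) = -1/96 - 1*14/33 = -1/96 - 14/33 = -153/352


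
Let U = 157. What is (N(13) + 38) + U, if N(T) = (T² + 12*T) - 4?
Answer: 516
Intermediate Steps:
N(T) = -4 + T² + 12*T
(N(13) + 38) + U = ((-4 + 13² + 12*13) + 38) + 157 = ((-4 + 169 + 156) + 38) + 157 = (321 + 38) + 157 = 359 + 157 = 516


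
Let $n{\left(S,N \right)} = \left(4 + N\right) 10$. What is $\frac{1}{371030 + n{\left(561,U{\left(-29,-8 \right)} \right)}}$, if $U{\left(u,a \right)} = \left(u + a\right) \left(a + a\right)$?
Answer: $\frac{1}{376990} \approx 2.6526 \cdot 10^{-6}$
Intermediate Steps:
$U{\left(u,a \right)} = 2 a \left(a + u\right)$ ($U{\left(u,a \right)} = \left(a + u\right) 2 a = 2 a \left(a + u\right)$)
$n{\left(S,N \right)} = 40 + 10 N$
$\frac{1}{371030 + n{\left(561,U{\left(-29,-8 \right)} \right)}} = \frac{1}{371030 + \left(40 + 10 \cdot 2 \left(-8\right) \left(-8 - 29\right)\right)} = \frac{1}{371030 + \left(40 + 10 \cdot 2 \left(-8\right) \left(-37\right)\right)} = \frac{1}{371030 + \left(40 + 10 \cdot 592\right)} = \frac{1}{371030 + \left(40 + 5920\right)} = \frac{1}{371030 + 5960} = \frac{1}{376990}$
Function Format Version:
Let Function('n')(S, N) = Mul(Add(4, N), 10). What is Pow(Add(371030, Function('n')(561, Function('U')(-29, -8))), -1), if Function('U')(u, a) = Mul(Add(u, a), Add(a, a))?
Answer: Rational(1, 376990) ≈ 2.6526e-6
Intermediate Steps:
Function('U')(u, a) = Mul(2, a, Add(a, u)) (Function('U')(u, a) = Mul(Add(a, u), Mul(2, a)) = Mul(2, a, Add(a, u)))
Function('n')(S, N) = Add(40, Mul(10, N))
Pow(Add(371030, Function('n')(561, Function('U')(-29, -8))), -1) = Pow(Add(371030, Add(40, Mul(10, Mul(2, -8, Add(-8, -29))))), -1) = Pow(Add(371030, Add(40, Mul(10, Mul(2, -8, -37)))), -1) = Pow(Add(371030, Add(40, Mul(10, 592))), -1) = Pow(Add(371030, Add(40, 5920)), -1) = Pow(Add(371030, 5960), -1) = Pow(376990, -1) = Rational(1, 376990)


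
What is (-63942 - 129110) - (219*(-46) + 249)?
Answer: -183227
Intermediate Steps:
(-63942 - 129110) - (219*(-46) + 249) = -193052 - (-10074 + 249) = -193052 - 1*(-9825) = -193052 + 9825 = -183227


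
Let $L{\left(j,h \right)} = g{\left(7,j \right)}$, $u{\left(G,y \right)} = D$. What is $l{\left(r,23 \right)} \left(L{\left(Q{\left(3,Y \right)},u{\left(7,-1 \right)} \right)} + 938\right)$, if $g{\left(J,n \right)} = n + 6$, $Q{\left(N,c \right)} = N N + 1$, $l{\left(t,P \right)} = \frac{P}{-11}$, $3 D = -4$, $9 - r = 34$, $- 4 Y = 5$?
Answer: $- \frac{21942}{11} \approx -1994.7$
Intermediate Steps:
$Y = - \frac{5}{4}$ ($Y = \left(- \frac{1}{4}\right) 5 = - \frac{5}{4} \approx -1.25$)
$r = -25$ ($r = 9 - 34 = -25$)
$D = - \frac{4}{3}$ ($D = \frac{1}{3} \left(-4\right) = - \frac{4}{3} \approx -1.3333$)
$u{\left(G,y \right)} = - \frac{4}{3}$
$l{\left(t,P \right)} = - \frac{P}{11}$ ($l{\left(t,P \right)} = P \left(- \frac{1}{11}\right) = - \frac{P}{11}$)
$Q{\left(N,c \right)} = 1 + N^{2}$ ($Q{\left(N,c \right)} = N^{2} + 1 = 1 + N^{2}$)
$g{\left(J,n \right)} = 6 + n$
$L{\left(j,h \right)} = 6 + j$
$l{\left(r,23 \right)} \left(L{\left(Q{\left(3,Y \right)},u{\left(7,-1 \right)} \right)} + 938\right) = \left(- \frac{1}{11}\right) 23 \left(\left(6 + \left(1 + 3^{2}\right)\right) + 938\right) = - \frac{23 \left(\left(6 + \left(1 + 9\right)\right) + 938\right)}{11} = - \frac{23 \left(\left(6 + 10\right) + 938\right)}{11} = - \frac{23 \left(16 + 938\right)}{11} = \left(- \frac{23}{11}\right) 954 = - \frac{21942}{11}$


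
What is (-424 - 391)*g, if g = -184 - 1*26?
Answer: 171150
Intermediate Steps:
g = -210 (g = -184 - 26 = -210)
(-424 - 391)*g = (-424 - 391)*(-210) = -815*(-210) = 171150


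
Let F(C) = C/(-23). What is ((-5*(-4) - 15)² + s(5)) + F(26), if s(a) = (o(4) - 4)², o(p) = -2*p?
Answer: 3861/23 ≈ 167.87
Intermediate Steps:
F(C) = -C/23 (F(C) = C*(-1/23) = -C/23)
s(a) = 144 (s(a) = (-2*4 - 4)² = (-8 - 4)² = (-12)² = 144)
((-5*(-4) - 15)² + s(5)) + F(26) = ((-5*(-4) - 15)² + 144) - 1/23*26 = ((20 - 15)² + 144) - 26/23 = (5² + 144) - 26/23 = (25 + 144) - 26/23 = 169 - 26/23 = 3861/23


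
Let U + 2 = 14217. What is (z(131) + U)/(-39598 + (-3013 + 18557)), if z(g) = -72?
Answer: -14143/24054 ≈ -0.58797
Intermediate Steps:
U = 14215 (U = -2 + 14217 = 14215)
(z(131) + U)/(-39598 + (-3013 + 18557)) = (-72 + 14215)/(-39598 + (-3013 + 18557)) = 14143/(-39598 + 15544) = 14143/(-24054) = 14143*(-1/24054) = -14143/24054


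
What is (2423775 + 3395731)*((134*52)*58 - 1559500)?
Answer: -6723601174136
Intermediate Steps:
(2423775 + 3395731)*((134*52)*58 - 1559500) = 5819506*(6968*58 - 1559500) = 5819506*(404144 - 1559500) = 5819506*(-1155356) = -6723601174136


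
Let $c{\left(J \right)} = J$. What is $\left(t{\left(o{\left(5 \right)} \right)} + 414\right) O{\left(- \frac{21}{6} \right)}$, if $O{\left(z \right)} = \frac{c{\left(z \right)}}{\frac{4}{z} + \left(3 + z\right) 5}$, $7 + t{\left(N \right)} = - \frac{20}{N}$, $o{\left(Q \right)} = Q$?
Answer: $\frac{19747}{51} \approx 387.2$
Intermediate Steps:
$t{\left(N \right)} = -7 - \frac{20}{N}$
$O{\left(z \right)} = \frac{z}{15 + \frac{4}{z} + 5 z}$ ($O{\left(z \right)} = \frac{z}{\frac{4}{z} + \left(3 + z\right) 5} = \frac{z}{\frac{4}{z} + \left(15 + 5 z\right)} = \frac{z}{15 + \frac{4}{z} + 5 z}$)
$\left(t{\left(o{\left(5 \right)} \right)} + 414\right) O{\left(- \frac{21}{6} \right)} = \left(\left(-7 - \frac{20}{5}\right) + 414\right) \frac{\left(- \frac{21}{6}\right)^{2}}{4 + 5 \left(- \frac{21}{6}\right)^{2} + 15 \left(- \frac{21}{6}\right)} = \left(\left(-7 - 4\right) + 414\right) \frac{\left(\left(-21\right) \frac{1}{6}\right)^{2}}{4 + 5 \left(\left(-21\right) \frac{1}{6}\right)^{2} + 15 \left(\left(-21\right) \frac{1}{6}\right)} = \left(\left(-7 - 4\right) + 414\right) \frac{\left(- \frac{7}{2}\right)^{2}}{4 + 5 \left(- \frac{7}{2}\right)^{2} + 15 \left(- \frac{7}{2}\right)} = \left(-11 + 414\right) \frac{49}{4 \left(4 + 5 \cdot \frac{49}{4} - \frac{105}{2}\right)} = 403 \frac{49}{4 \left(4 + \frac{245}{4} - \frac{105}{2}\right)} = 403 \frac{49}{4 \cdot \frac{51}{4}} = 403 \cdot \frac{49}{4} \cdot \frac{4}{51} = 403 \cdot \frac{49}{51} = \frac{19747}{51}$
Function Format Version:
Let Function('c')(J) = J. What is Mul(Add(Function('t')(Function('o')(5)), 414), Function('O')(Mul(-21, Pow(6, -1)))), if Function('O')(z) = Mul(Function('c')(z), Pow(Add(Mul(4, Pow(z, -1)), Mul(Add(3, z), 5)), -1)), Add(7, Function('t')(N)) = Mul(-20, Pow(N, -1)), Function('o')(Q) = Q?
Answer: Rational(19747, 51) ≈ 387.20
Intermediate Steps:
Function('t')(N) = Add(-7, Mul(-20, Pow(N, -1)))
Function('O')(z) = Mul(z, Pow(Add(15, Mul(4, Pow(z, -1)), Mul(5, z)), -1)) (Function('O')(z) = Mul(z, Pow(Add(Mul(4, Pow(z, -1)), Mul(Add(3, z), 5)), -1)) = Mul(z, Pow(Add(Mul(4, Pow(z, -1)), Add(15, Mul(5, z))), -1)) = Mul(z, Pow(Add(15, Mul(4, Pow(z, -1)), Mul(5, z)), -1)))
Mul(Add(Function('t')(Function('o')(5)), 414), Function('O')(Mul(-21, Pow(6, -1)))) = Mul(Add(Add(-7, Mul(-20, Pow(5, -1))), 414), Mul(Pow(Mul(-21, Pow(6, -1)), 2), Pow(Add(4, Mul(5, Pow(Mul(-21, Pow(6, -1)), 2)), Mul(15, Mul(-21, Pow(6, -1)))), -1))) = Mul(Add(Add(-7, Mul(-20, Rational(1, 5))), 414), Mul(Pow(Mul(-21, Rational(1, 6)), 2), Pow(Add(4, Mul(5, Pow(Mul(-21, Rational(1, 6)), 2)), Mul(15, Mul(-21, Rational(1, 6)))), -1))) = Mul(Add(Add(-7, -4), 414), Mul(Pow(Rational(-7, 2), 2), Pow(Add(4, Mul(5, Pow(Rational(-7, 2), 2)), Mul(15, Rational(-7, 2))), -1))) = Mul(Add(-11, 414), Mul(Rational(49, 4), Pow(Add(4, Mul(5, Rational(49, 4)), Rational(-105, 2)), -1))) = Mul(403, Mul(Rational(49, 4), Pow(Add(4, Rational(245, 4), Rational(-105, 2)), -1))) = Mul(403, Mul(Rational(49, 4), Pow(Rational(51, 4), -1))) = Mul(403, Mul(Rational(49, 4), Rational(4, 51))) = Mul(403, Rational(49, 51)) = Rational(19747, 51)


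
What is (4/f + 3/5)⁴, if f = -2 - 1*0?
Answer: 2401/625 ≈ 3.8416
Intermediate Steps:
f = -2 (f = -2 + 0 = -2)
(4/f + 3/5)⁴ = (4/(-2) + 3/5)⁴ = (4*(-½) + 3*(⅕))⁴ = (-2 + ⅗)⁴ = (-7/5)⁴ = 2401/625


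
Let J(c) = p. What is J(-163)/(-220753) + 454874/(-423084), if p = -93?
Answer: -50187726655/46698531126 ≈ -1.0747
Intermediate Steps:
J(c) = -93
J(-163)/(-220753) + 454874/(-423084) = -93/(-220753) + 454874/(-423084) = -93*(-1/220753) + 454874*(-1/423084) = 93/220753 - 227437/211542 = -50187726655/46698531126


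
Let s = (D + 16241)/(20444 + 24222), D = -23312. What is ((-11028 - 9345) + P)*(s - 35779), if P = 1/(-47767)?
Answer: 777606957348619210/1066780411 ≈ 7.2893e+8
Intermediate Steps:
P = -1/47767 ≈ -2.0935e-5
s = -7071/44666 (s = (-23312 + 16241)/(20444 + 24222) = -7071/44666 ≈ -0.15831)
((-11028 - 9345) + P)*(s - 35779) = ((-11028 - 9345) - 1/47767)*(-7071/44666 - 35779) = (-20373 - 1/47767)*(-1598111885/44666) = -973157092/47767*(-1598111885/44666) = 777606957348619210/1066780411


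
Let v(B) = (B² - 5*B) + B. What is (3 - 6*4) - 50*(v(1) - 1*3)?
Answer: 279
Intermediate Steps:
v(B) = B² - 4*B
(3 - 6*4) - 50*(v(1) - 1*3) = (3 - 6*4) - 50*(1*(-4 + 1) - 1*3) = (3 - 24) - 50*(1*(-3) - 3) = -21 - 50*(-3 - 3) = -21 - 50*(-6) = -21 + 300 = 279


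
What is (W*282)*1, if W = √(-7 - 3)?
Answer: 282*I*√10 ≈ 891.76*I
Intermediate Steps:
W = I*√10 (W = √(-10) = I*√10 ≈ 3.1623*I)
(W*282)*1 = ((I*√10)*282)*1 = (282*I*√10)*1 = 282*I*√10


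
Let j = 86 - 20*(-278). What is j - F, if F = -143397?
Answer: 149043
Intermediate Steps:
j = 5646 (j = 86 + 5560 = 5646)
j - F = 5646 - 1*(-143397) = 5646 + 143397 = 149043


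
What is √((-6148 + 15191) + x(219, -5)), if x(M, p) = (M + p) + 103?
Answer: 12*√65 ≈ 96.747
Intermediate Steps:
x(M, p) = 103 + M + p
√((-6148 + 15191) + x(219, -5)) = √((-6148 + 15191) + (103 + 219 - 5)) = √(9043 + 317) = √9360 = 12*√65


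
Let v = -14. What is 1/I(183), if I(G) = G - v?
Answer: 1/197 ≈ 0.0050761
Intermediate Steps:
I(G) = 14 + G (I(G) = G - 1*(-14) = G + 14 = 14 + G)
1/I(183) = 1/(14 + 183) = 1/197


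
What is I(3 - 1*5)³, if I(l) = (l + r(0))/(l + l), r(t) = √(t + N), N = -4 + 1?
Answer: (2 - I*√3)³/64 ≈ -0.15625 - 0.24357*I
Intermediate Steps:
N = -3
r(t) = √(-3 + t) (r(t) = √(t - 3) = √(-3 + t))
I(l) = (l + I*√3)/(2*l) (I(l) = (l + √(-3 + 0))/(l + l) = (l + √(-3))/((2*l)) = (l + I*√3)*(1/(2*l)) = (l + I*√3)/(2*l))
I(3 - 1*5)³ = (((3 - 1*5) + I*√3)/(2*(3 - 1*5)))³ = (((3 - 5) + I*√3)/(2*(3 - 5)))³ = ((½)*(-2 + I*√3)/(-2))³ = ((½)*(-½)*(-2 + I*√3))³ = (½ - I*√3/4)³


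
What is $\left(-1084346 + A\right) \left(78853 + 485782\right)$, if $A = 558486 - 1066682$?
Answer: $-899204952170$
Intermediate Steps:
$A = -508196$
$\left(-1084346 + A\right) \left(78853 + 485782\right) = \left(-1084346 - 508196\right) \left(78853 + 485782\right) = \left(-1592542\right) 564635 = -899204952170$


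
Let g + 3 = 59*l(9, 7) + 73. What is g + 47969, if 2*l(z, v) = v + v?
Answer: 48452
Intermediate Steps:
l(z, v) = v (l(z, v) = (v + v)/2 = (2*v)/2 = v)
g = 483 (g = -3 + (59*7 + 73) = -3 + (413 + 73) = -3 + 486 = 483)
g + 47969 = 483 + 47969 = 48452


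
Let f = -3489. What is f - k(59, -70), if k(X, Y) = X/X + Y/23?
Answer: -80200/23 ≈ -3487.0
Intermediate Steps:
k(X, Y) = 1 + Y/23 (k(X, Y) = 1 + Y*(1/23) = 1 + Y/23)
f - k(59, -70) = -3489 - (1 + (1/23)*(-70)) = -3489 - (1 - 70/23) = -3489 - 1*(-47/23) = -3489 + 47/23 = -80200/23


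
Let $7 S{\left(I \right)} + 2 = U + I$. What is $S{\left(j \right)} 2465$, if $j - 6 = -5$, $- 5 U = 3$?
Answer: $- \frac{3944}{7} \approx -563.43$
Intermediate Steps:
$U = - \frac{3}{5}$ ($U = \left(- \frac{1}{5}\right) 3 = - \frac{3}{5} \approx -0.6$)
$j = 1$ ($j = 6 - 5 = 1$)
$S{\left(I \right)} = - \frac{13}{35} + \frac{I}{7}$ ($S{\left(I \right)} = - \frac{2}{7} + \frac{- \frac{3}{5} + I}{7} = - \frac{2}{7} + \left(- \frac{3}{35} + \frac{I}{7}\right) = - \frac{13}{35} + \frac{I}{7}$)
$S{\left(j \right)} 2465 = \left(- \frac{13}{35} + \frac{1}{7} \cdot 1\right) 2465 = \left(- \frac{13}{35} + \frac{1}{7}\right) 2465 = \left(- \frac{8}{35}\right) 2465 = - \frac{3944}{7}$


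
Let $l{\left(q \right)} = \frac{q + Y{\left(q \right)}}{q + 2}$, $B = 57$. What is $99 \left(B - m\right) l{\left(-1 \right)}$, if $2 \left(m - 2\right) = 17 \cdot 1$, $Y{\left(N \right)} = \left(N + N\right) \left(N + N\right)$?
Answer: $\frac{27621}{2} \approx 13811.0$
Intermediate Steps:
$Y{\left(N \right)} = 4 N^{2}$ ($Y{\left(N \right)} = 2 N 2 N = 4 N^{2}$)
$m = \frac{21}{2}$ ($m = 2 + \frac{17 \cdot 1}{2} = 2 + \frac{1}{2} \cdot 17 = 2 + \frac{17}{2} = \frac{21}{2} \approx 10.5$)
$l{\left(q \right)} = \frac{q + 4 q^{2}}{2 + q}$ ($l{\left(q \right)} = \frac{q + 4 q^{2}}{q + 2} = \frac{q + 4 q^{2}}{2 + q}$)
$99 \left(B - m\right) l{\left(-1 \right)} = 99 \left(57 - \frac{21}{2}\right) \left(- \frac{1 + 4 \left(-1\right)}{2 - 1}\right) = 99 \left(57 - \frac{21}{2}\right) \left(- \frac{1 - 4}{1}\right) = 99 \cdot \frac{93}{2} \left(\left(-1\right) 1 \left(-3\right)\right) = \frac{9207}{2} \cdot 3 = \frac{27621}{2}$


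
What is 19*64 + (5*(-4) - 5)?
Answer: 1191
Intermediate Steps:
19*64 + (5*(-4) - 5) = 1216 + (-20 - 5) = 1216 - 25 = 1191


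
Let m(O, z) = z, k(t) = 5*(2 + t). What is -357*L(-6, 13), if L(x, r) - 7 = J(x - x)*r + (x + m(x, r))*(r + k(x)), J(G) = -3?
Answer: 28917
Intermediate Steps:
k(t) = 10 + 5*t
L(x, r) = 7 - 3*r + (r + x)*(10 + r + 5*x) (L(x, r) = 7 + (-3*r + (x + r)*(r + (10 + 5*x))) = 7 + (-3*r + (r + x)*(10 + r + 5*x)) = 7 - 3*r + (r + x)*(10 + r + 5*x))
-357*L(-6, 13) = -357*(7 + 13**2 + 5*(-6)**2 + 7*13 + 10*(-6) + 6*13*(-6)) = -357*(7 + 169 + 5*36 + 91 - 60 - 468) = -357*(7 + 169 + 180 + 91 - 60 - 468) = -357*(-81) = 28917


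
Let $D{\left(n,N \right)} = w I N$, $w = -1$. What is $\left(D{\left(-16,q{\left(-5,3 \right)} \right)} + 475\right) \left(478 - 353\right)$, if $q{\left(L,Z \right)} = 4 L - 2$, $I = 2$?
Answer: $64875$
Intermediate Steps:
$q{\left(L,Z \right)} = -2 + 4 L$
$D{\left(n,N \right)} = - 2 N$ ($D{\left(n,N \right)} = \left(-1\right) 2 N = - 2 N$)
$\left(D{\left(-16,q{\left(-5,3 \right)} \right)} + 475\right) \left(478 - 353\right) = \left(- 2 \left(-2 + 4 \left(-5\right)\right) + 475\right) \left(478 - 353\right) = \left(- 2 \left(-2 - 20\right) + 475\right) 125 = \left(\left(-2\right) \left(-22\right) + 475\right) 125 = \left(44 + 475\right) 125 = 519 \cdot 125 = 64875$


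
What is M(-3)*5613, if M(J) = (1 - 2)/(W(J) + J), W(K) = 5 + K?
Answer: 5613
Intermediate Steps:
M(J) = -1/(5 + 2*J) (M(J) = (1 - 2)/((5 + J) + J) = -1/(5 + 2*J))
M(-3)*5613 = -1/(5 + 2*(-3))*5613 = -1/(5 - 6)*5613 = -1/(-1)*5613 = -1*(-1)*5613 = 1*5613 = 5613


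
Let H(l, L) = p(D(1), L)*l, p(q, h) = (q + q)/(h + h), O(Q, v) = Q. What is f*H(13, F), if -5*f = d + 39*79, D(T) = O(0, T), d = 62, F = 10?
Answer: 0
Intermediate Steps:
D(T) = 0
p(q, h) = q/h (p(q, h) = (2*q)/((2*h)) = (2*q)*(1/(2*h)) = q/h)
H(l, L) = 0 (H(l, L) = (0/L)*l = 0*l = 0)
f = -3143/5 (f = -(62 + 39*79)/5 = -(62 + 3081)/5 = -⅕*3143 = -3143/5 ≈ -628.60)
f*H(13, F) = -3143/5*0 = 0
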